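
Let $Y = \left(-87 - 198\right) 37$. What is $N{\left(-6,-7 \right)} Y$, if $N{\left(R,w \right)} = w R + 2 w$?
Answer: $-295260$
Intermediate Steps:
$Y = -10545$ ($Y = \left(-285\right) 37 = -10545$)
$N{\left(R,w \right)} = 2 w + R w$ ($N{\left(R,w \right)} = R w + 2 w = 2 w + R w$)
$N{\left(-6,-7 \right)} Y = - 7 \left(2 - 6\right) \left(-10545\right) = \left(-7\right) \left(-4\right) \left(-10545\right) = 28 \left(-10545\right) = -295260$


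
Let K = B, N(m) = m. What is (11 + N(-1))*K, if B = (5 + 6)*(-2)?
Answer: -220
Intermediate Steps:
B = -22 (B = 11*(-2) = -22)
K = -22
(11 + N(-1))*K = (11 - 1)*(-22) = 10*(-22) = -220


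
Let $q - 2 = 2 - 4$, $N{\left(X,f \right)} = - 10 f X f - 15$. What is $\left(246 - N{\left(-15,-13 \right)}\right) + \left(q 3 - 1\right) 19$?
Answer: $-25108$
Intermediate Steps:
$N{\left(X,f \right)} = -15 - 10 X f^{2}$ ($N{\left(X,f \right)} = - 10 X f f - 15 = - 10 X f^{2} - 15 = -15 - 10 X f^{2}$)
$q = 0$ ($q = 2 + \left(2 - 4\right) = 2 - 2 = 0$)
$\left(246 - N{\left(-15,-13 \right)}\right) + \left(q 3 - 1\right) 19 = \left(246 - \left(-15 - - 150 \left(-13\right)^{2}\right)\right) + \left(0 \cdot 3 - 1\right) 19 = \left(246 - \left(-15 - \left(-150\right) 169\right)\right) + \left(0 - 1\right) 19 = \left(246 - \left(-15 + 25350\right)\right) - 19 = \left(246 - 25335\right) - 19 = -25089 - 19 = -25108$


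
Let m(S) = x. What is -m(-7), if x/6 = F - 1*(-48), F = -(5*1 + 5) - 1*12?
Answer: -156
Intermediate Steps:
F = -22 (F = -(5 + 5) - 12 = -1*10 - 12 = -10 - 12 = -22)
x = 156 (x = 6*(-22 - 1*(-48)) = 6*(-22 + 48) = 6*26 = 156)
m(S) = 156
-m(-7) = -1*156 = -156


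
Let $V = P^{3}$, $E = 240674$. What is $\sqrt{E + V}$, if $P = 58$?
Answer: $\sqrt{435786} \approx 660.14$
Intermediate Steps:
$V = 195112$ ($V = 58^{3} = 195112$)
$\sqrt{E + V} = \sqrt{240674 + 195112} = \sqrt{435786}$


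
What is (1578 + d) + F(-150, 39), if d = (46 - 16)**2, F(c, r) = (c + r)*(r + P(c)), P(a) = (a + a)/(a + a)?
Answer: -1962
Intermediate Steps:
P(a) = 1 (P(a) = (2*a)/((2*a)) = (2*a)*(1/(2*a)) = 1)
F(c, r) = (1 + r)*(c + r) (F(c, r) = (c + r)*(r + 1) = (c + r)*(1 + r) = (1 + r)*(c + r))
d = 900 (d = 30**2 = 900)
(1578 + d) + F(-150, 39) = (1578 + 900) + (-150 + 39 + 39**2 - 150*39) = 2478 + (-150 + 39 + 1521 - 5850) = 2478 - 4440 = -1962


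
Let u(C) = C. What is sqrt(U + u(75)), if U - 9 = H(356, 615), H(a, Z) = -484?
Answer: 20*I ≈ 20.0*I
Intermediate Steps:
U = -475 (U = 9 - 484 = -475)
sqrt(U + u(75)) = sqrt(-475 + 75) = sqrt(-400) = 20*I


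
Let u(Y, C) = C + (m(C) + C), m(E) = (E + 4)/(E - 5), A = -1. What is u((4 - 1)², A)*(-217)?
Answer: 1085/2 ≈ 542.50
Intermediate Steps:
m(E) = (4 + E)/(-5 + E)
u(Y, C) = 2*C + (4 + C)/(-5 + C) (u(Y, C) = C + ((4 + C)/(-5 + C) + C) = C + (C + (4 + C)/(-5 + C)) = 2*C + (4 + C)/(-5 + C))
u((4 - 1)², A)*(-217) = ((4 - 1 + 2*(-1)*(-5 - 1))/(-5 - 1))*(-217) = ((4 - 1 + 2*(-1)*(-6))/(-6))*(-217) = -(4 - 1 + 12)/6*(-217) = -⅙*15*(-217) = -5/2*(-217) = 1085/2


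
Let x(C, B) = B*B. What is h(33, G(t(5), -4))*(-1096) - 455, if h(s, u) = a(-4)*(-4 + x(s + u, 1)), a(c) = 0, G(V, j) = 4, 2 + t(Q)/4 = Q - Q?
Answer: -455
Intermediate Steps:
t(Q) = -8 (t(Q) = -8 + 4*(Q - Q) = -8 + 4*0 = -8 + 0 = -8)
x(C, B) = B²
h(s, u) = 0 (h(s, u) = 0*(-4 + 1²) = 0*(-4 + 1) = 0*(-3) = 0)
h(33, G(t(5), -4))*(-1096) - 455 = 0*(-1096) - 455 = 0 - 455 = -455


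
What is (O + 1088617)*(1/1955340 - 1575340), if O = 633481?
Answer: -2652311032671203351/977670 ≈ -2.7129e+12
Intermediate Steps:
(O + 1088617)*(1/1955340 - 1575340) = (633481 + 1088617)*(1/1955340 - 1575340) = 1722098*(1/1955340 - 1575340) = 1722098*(-3080325315599/1955340) = -2652311032671203351/977670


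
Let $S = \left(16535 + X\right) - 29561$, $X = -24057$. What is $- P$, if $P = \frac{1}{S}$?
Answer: $\frac{1}{37083} \approx 2.6967 \cdot 10^{-5}$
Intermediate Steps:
$S = -37083$ ($S = \left(16535 - 24057\right) - 29561 = -7522 - 29561 = -37083$)
$P = - \frac{1}{37083}$ ($P = \frac{1}{-37083} = - \frac{1}{37083} \approx -2.6967 \cdot 10^{-5}$)
$- P = \left(-1\right) \left(- \frac{1}{37083}\right) = \frac{1}{37083}$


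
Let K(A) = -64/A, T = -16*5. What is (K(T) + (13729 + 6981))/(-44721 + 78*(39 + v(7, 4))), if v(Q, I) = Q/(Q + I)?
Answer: -379698/763205 ≈ -0.49750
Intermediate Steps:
v(Q, I) = Q/(I + Q)
T = -80
(K(T) + (13729 + 6981))/(-44721 + 78*(39 + v(7, 4))) = (-64/(-80) + (13729 + 6981))/(-44721 + 78*(39 + 7/(4 + 7))) = (-64*(-1/80) + 20710)/(-44721 + 78*(39 + 7/11)) = (⅘ + 20710)/(-44721 + 78*(39 + 7*(1/11))) = 103554/(5*(-44721 + 78*(39 + 7/11))) = 103554/(5*(-44721 + 78*(436/11))) = 103554/(5*(-44721 + 34008/11)) = 103554/(5*(-457923/11)) = (103554/5)*(-11/457923) = -379698/763205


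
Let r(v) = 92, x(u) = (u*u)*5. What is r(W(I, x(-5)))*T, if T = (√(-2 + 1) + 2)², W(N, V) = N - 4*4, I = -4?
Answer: 276 + 368*I ≈ 276.0 + 368.0*I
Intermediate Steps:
x(u) = 5*u² (x(u) = u²*5 = 5*u²)
W(N, V) = -16 + N (W(N, V) = N - 16 = -16 + N)
T = (2 + I)² (T = (√(-1) + 2)² = (I + 2)² = (2 + I)² ≈ 3.0 + 4.0*I)
r(W(I, x(-5)))*T = 92*(2 + I)²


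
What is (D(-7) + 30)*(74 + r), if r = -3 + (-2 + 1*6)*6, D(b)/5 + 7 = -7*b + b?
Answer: 19475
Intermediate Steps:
D(b) = -35 - 30*b (D(b) = -35 + 5*(-7*b + b) = -35 + 5*(-6*b) = -35 - 30*b)
r = 21 (r = -3 + (-2 + 6)*6 = -3 + 4*6 = -3 + 24 = 21)
(D(-7) + 30)*(74 + r) = ((-35 - 30*(-7)) + 30)*(74 + 21) = ((-35 + 210) + 30)*95 = (175 + 30)*95 = 205*95 = 19475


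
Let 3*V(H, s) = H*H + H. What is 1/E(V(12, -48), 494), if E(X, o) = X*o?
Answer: 1/25688 ≈ 3.8929e-5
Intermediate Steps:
V(H, s) = H/3 + H²/3 (V(H, s) = (H*H + H)/3 = (H² + H)/3 = (H + H²)/3 = H/3 + H²/3)
1/E(V(12, -48), 494) = 1/(((⅓)*12*(1 + 12))*494) = 1/(((⅓)*12*13)*494) = 1/(52*494) = 1/25688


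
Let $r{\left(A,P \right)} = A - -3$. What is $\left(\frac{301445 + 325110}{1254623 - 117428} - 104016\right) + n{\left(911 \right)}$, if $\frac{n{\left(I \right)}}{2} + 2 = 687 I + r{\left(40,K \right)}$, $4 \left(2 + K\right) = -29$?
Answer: $\frac{261050060731}{227439} \approx 1.1478 \cdot 10^{6}$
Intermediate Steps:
$K = - \frac{37}{4}$ ($K = -2 + \frac{1}{4} \left(-29\right) = -2 - \frac{29}{4} = - \frac{37}{4} \approx -9.25$)
$r{\left(A,P \right)} = 3 + A$ ($r{\left(A,P \right)} = A + 3 = 3 + A$)
$n{\left(I \right)} = 82 + 1374 I$ ($n{\left(I \right)} = -4 + 2 \left(687 I + \left(3 + 40\right)\right) = -4 + 2 \left(687 I + 43\right) = -4 + 2 \left(43 + 687 I\right) = -4 + \left(86 + 1374 I\right) = 82 + 1374 I$)
$\left(\frac{301445 + 325110}{1254623 - 117428} - 104016\right) + n{\left(911 \right)} = \left(\frac{301445 + 325110}{1254623 - 117428} - 104016\right) + \left(82 + 1374 \cdot 911\right) = \left(\frac{626555}{1137195} - 104016\right) + \left(82 + 1251714\right) = \left(626555 \cdot \frac{1}{1137195} - 104016\right) + 1251796 = \left(\frac{125311}{227439} - 104016\right) + 1251796 = - \frac{23657169713}{227439} + 1251796 = \frac{261050060731}{227439}$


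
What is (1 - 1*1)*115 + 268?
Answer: 268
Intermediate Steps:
(1 - 1*1)*115 + 268 = (1 - 1)*115 + 268 = 0*115 + 268 = 0 + 268 = 268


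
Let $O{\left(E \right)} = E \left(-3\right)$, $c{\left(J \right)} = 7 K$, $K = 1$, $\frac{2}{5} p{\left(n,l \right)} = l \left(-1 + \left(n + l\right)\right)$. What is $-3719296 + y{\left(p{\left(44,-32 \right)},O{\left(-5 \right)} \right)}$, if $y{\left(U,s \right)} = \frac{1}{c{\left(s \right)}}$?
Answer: $- \frac{26035071}{7} \approx -3.7193 \cdot 10^{6}$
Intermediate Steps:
$p{\left(n,l \right)} = \frac{5 l \left(-1 + l + n\right)}{2}$ ($p{\left(n,l \right)} = \frac{5 l \left(-1 + \left(n + l\right)\right)}{2} = \frac{5 l \left(-1 + \left(l + n\right)\right)}{2} = \frac{5 l \left(-1 + l + n\right)}{2}$)
$c{\left(J \right)} = 7$ ($c{\left(J \right)} = 7 \cdot 1 = 7$)
$O{\left(E \right)} = - 3 E$
$y{\left(U,s \right)} = \frac{1}{7}$
$-3719296 + y{\left(p{\left(44,-32 \right)},O{\left(-5 \right)} \right)} = -3719296 + \frac{1}{7} = - \frac{26035071}{7}$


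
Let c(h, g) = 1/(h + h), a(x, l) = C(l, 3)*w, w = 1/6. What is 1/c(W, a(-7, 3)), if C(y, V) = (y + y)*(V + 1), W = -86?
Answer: -172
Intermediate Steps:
C(y, V) = 2*y*(1 + V) (C(y, V) = (2*y)*(1 + V) = 2*y*(1 + V))
w = 1/6 ≈ 0.16667
a(x, l) = 4*l/3 (a(x, l) = (2*l*(1 + 3))*(1/6) = (2*l*4)*(1/6) = (8*l)*(1/6) = 4*l/3)
c(h, g) = 1/(2*h)
1/c(W, a(-7, 3)) = 1/((1/2)/(-86)) = 1/((1/2)*(-1/86)) = 1/(-1/172) = -172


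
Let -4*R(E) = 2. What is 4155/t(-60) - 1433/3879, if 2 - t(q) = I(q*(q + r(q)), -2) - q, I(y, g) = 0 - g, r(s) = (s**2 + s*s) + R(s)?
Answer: -1080215/15516 ≈ -69.619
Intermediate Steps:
R(E) = -1/2 (R(E) = -1/4*2 = -1/2)
r(s) = -1/2 + 2*s**2 (r(s) = (s**2 + s*s) - 1/2 = (s**2 + s**2) - 1/2 = 2*s**2 - 1/2 = -1/2 + 2*s**2)
I(y, g) = -g
t(q) = q (t(q) = 2 - (-1*(-2) - q) = 2 - (2 - q) = 2 + (-2 + q) = q)
4155/t(-60) - 1433/3879 = 4155/(-60) - 1433/3879 = 4155*(-1/60) - 1433*1/3879 = -277/4 - 1433/3879 = -1080215/15516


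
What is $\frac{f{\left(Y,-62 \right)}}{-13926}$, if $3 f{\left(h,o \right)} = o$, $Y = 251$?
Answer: $\frac{31}{20889} \approx 0.001484$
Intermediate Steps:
$f{\left(h,o \right)} = \frac{o}{3}$
$\frac{f{\left(Y,-62 \right)}}{-13926} = \frac{\frac{1}{3} \left(-62\right)}{-13926} = \left(- \frac{62}{3}\right) \left(- \frac{1}{13926}\right) = \frac{31}{20889}$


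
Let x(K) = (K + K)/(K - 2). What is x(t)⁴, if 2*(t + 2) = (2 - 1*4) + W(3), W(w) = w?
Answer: 1296/2401 ≈ 0.53977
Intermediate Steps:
t = -3/2 (t = -2 + ((2 - 1*4) + 3)/2 = -2 + ((2 - 4) + 3)/2 = -2 + (-2 + 3)/2 = -2 + (½)*1 = -2 + ½ = -3/2 ≈ -1.5000)
x(K) = 2*K/(-2 + K) (x(K) = (2*K)/(-2 + K) = 2*K/(-2 + K))
x(t)⁴ = (2*(-3/2)/(-2 - 3/2))⁴ = (2*(-3/2)/(-7/2))⁴ = (2*(-3/2)*(-2/7))⁴ = (6/7)⁴ = 1296/2401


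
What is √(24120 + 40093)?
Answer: √64213 ≈ 253.40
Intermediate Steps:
√(24120 + 40093) = √64213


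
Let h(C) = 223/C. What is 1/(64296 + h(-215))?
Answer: 215/13823417 ≈ 1.5553e-5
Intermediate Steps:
1/(64296 + h(-215)) = 1/(64296 + 223/(-215)) = 1/(64296 + 223*(-1/215)) = 1/(64296 - 223/215) = 1/(13823417/215) = 215/13823417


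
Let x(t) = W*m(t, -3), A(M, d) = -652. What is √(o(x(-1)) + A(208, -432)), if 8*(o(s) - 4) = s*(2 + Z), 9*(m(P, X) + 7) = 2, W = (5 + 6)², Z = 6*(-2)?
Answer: √13577/6 ≈ 19.420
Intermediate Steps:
Z = -12
W = 121 (W = 11² = 121)
m(P, X) = -61/9 (m(P, X) = -7 + (⅑)*2 = -7 + 2/9 = -61/9)
x(t) = -7381/9 (x(t) = 121*(-61/9) = -7381/9)
o(s) = 4 - 5*s/4 (o(s) = 4 + (s*(2 - 12))/8 = 4 + (s*(-10))/8 = 4 + (-10*s)/8 = 4 - 5*s/4)
√(o(x(-1)) + A(208, -432)) = √((4 - 5/4*(-7381/9)) - 652) = √((4 + 36905/36) - 652) = √(37049/36 - 652) = √(13577/36) = √13577/6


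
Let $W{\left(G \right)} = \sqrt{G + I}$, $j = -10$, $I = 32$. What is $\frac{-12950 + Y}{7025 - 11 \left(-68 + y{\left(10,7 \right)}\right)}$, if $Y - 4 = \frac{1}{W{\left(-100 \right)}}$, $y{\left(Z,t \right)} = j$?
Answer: $- \frac{12946}{7883} - \frac{i \sqrt{17}}{268022} \approx -1.6423 - 1.5383 \cdot 10^{-5} i$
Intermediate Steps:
$y{\left(Z,t \right)} = -10$
$W{\left(G \right)} = \sqrt{32 + G}$ ($W{\left(G \right)} = \sqrt{G + 32} = \sqrt{32 + G}$)
$Y = 4 - \frac{i \sqrt{17}}{34}$ ($Y = 4 + \frac{1}{\sqrt{32 - 100}} = 4 + \frac{1}{\sqrt{-68}} = 4 + \frac{1}{2 i \sqrt{17}} = 4 - \frac{i \sqrt{17}}{34} \approx 4.0 - 0.12127 i$)
$\frac{-12950 + Y}{7025 - 11 \left(-68 + y{\left(10,7 \right)}\right)} = \frac{-12950 + \left(4 - \frac{i \sqrt{17}}{34}\right)}{7025 - 11 \left(-68 - 10\right)} = \frac{-12946 - \frac{i \sqrt{17}}{34}}{7025 - -858} = \frac{-12946 - \frac{i \sqrt{17}}{34}}{7025 + 858} = \frac{-12946 - \frac{i \sqrt{17}}{34}}{7883} = \left(-12946 - \frac{i \sqrt{17}}{34}\right) \frac{1}{7883} = - \frac{12946}{7883} - \frac{i \sqrt{17}}{268022}$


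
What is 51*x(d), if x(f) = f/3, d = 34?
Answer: 578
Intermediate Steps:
x(f) = f/3 (x(f) = f*(⅓) = f/3)
51*x(d) = 51*((⅓)*34) = 51*(34/3) = 578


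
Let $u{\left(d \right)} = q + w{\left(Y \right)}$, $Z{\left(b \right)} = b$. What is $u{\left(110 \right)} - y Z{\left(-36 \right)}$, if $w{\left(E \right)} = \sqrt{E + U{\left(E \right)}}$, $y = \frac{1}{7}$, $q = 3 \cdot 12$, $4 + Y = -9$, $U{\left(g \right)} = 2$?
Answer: $\frac{288}{7} + i \sqrt{11} \approx 41.143 + 3.3166 i$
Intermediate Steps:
$Y = -13$ ($Y = -4 - 9 = -13$)
$q = 36$
$y = \frac{1}{7} \approx 0.14286$
$w{\left(E \right)} = \sqrt{2 + E}$ ($w{\left(E \right)} = \sqrt{E + 2} = \sqrt{2 + E}$)
$u{\left(d \right)} = 36 + i \sqrt{11}$ ($u{\left(d \right)} = 36 + \sqrt{2 - 13} = 36 + \sqrt{-11} = 36 + i \sqrt{11}$)
$u{\left(110 \right)} - y Z{\left(-36 \right)} = \left(36 + i \sqrt{11}\right) - \frac{1}{7} \left(-36\right) = \left(36 + i \sqrt{11}\right) - - \frac{36}{7} = \left(36 + i \sqrt{11}\right) + \frac{36}{7} = \frac{288}{7} + i \sqrt{11}$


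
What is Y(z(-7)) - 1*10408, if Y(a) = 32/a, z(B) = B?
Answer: -72888/7 ≈ -10413.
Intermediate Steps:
Y(z(-7)) - 1*10408 = 32/(-7) - 1*10408 = 32*(-1/7) - 10408 = -32/7 - 10408 = -72888/7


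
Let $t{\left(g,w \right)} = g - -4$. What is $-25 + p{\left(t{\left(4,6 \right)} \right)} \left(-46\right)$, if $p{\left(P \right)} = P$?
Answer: $-393$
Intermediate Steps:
$t{\left(g,w \right)} = 4 + g$ ($t{\left(g,w \right)} = g + 4 = 4 + g$)
$-25 + p{\left(t{\left(4,6 \right)} \right)} \left(-46\right) = -25 + \left(4 + 4\right) \left(-46\right) = -25 + 8 \left(-46\right) = -25 - 368 = -393$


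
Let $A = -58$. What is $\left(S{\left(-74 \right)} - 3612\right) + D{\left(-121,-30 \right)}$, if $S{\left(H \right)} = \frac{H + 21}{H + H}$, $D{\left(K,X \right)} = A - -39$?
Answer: $- \frac{537335}{148} \approx -3630.6$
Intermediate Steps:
$D{\left(K,X \right)} = -19$ ($D{\left(K,X \right)} = -58 - -39 = -58 + 39 = -19$)
$S{\left(H \right)} = \frac{21 + H}{2 H}$
$\left(S{\left(-74 \right)} - 3612\right) + D{\left(-121,-30 \right)} = \left(\frac{21 - 74}{2 \left(-74\right)} - 3612\right) - 19 = \left(\frac{1}{2} \left(- \frac{1}{74}\right) \left(-53\right) - 3612\right) - 19 = \left(\frac{53}{148} - 3612\right) - 19 = - \frac{534523}{148} - 19 = - \frac{537335}{148}$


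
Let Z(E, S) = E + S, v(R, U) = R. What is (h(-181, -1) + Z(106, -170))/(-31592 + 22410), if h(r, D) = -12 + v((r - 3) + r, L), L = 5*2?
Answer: 441/9182 ≈ 0.048029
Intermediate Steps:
L = 10
h(r, D) = -15 + 2*r (h(r, D) = -12 + ((r - 3) + r) = -12 + ((-3 + r) + r) = -12 + (-3 + 2*r) = -15 + 2*r)
(h(-181, -1) + Z(106, -170))/(-31592 + 22410) = ((-15 + 2*(-181)) + (106 - 170))/(-31592 + 22410) = ((-15 - 362) - 64)/(-9182) = (-377 - 64)*(-1/9182) = -441*(-1/9182) = 441/9182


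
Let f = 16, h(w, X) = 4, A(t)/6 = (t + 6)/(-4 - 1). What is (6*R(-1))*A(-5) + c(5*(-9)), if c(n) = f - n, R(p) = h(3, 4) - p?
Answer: 25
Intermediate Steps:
A(t) = -36/5 - 6*t/5 (A(t) = 6*((t + 6)/(-4 - 1)) = 6*((6 + t)/(-5)) = 6*((6 + t)*(-⅕)) = 6*(-6/5 - t/5) = -36/5 - 6*t/5)
R(p) = 4 - p
c(n) = 16 - n
(6*R(-1))*A(-5) + c(5*(-9)) = (6*(4 - 1*(-1)))*(-36/5 - 6/5*(-5)) + (16 - 5*(-9)) = (6*(4 + 1))*(-36/5 + 6) + (16 - 1*(-45)) = (6*5)*(-6/5) + (16 + 45) = 30*(-6/5) + 61 = -36 + 61 = 25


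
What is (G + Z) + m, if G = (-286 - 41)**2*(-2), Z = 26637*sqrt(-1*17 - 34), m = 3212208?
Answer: 2998350 + 26637*I*sqrt(51) ≈ 2.9984e+6 + 1.9023e+5*I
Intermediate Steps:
Z = 26637*I*sqrt(51) (Z = 26637*sqrt(-17 - 34) = 26637*sqrt(-51) = 26637*(I*sqrt(51)) = 26637*I*sqrt(51) ≈ 1.9023e+5*I)
G = -213858 (G = (-327)**2*(-2) = 106929*(-2) = -213858)
(G + Z) + m = (-213858 + 26637*I*sqrt(51)) + 3212208 = 2998350 + 26637*I*sqrt(51)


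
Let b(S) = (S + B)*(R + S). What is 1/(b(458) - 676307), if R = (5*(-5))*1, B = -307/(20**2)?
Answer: -400/191330131 ≈ -2.0906e-6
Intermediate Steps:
B = -307/400 ≈ -0.76750
R = -25 (R = -25*1 = -25)
b(S) = (-25 + S)*(-307/400 + S) (b(S) = (S - 307/400)*(-25 + S) = (-307/400 + S)*(-25 + S) = (-25 + S)*(-307/400 + S))
1/(b(458) - 676307) = 1/((307/16 + 458**2 - 10307/400*458) - 676307) = 1/((307/16 + 209764 - 2360303/200) - 676307) = 1/(79192669/400 - 676307) = 1/(-191330131/400) = -400/191330131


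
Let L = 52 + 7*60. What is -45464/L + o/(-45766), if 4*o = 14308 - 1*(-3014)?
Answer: -520687355/5400388 ≈ -96.417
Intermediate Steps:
o = 8661/2 (o = (14308 - 1*(-3014))/4 = (14308 + 3014)/4 = (¼)*17322 = 8661/2 ≈ 4330.5)
L = 472 (L = 52 + 420 = 472)
-45464/L + o/(-45766) = -45464/472 + (8661/2)/(-45766) = -45464*1/472 + (8661/2)*(-1/45766) = -5683/59 - 8661/91532 = -520687355/5400388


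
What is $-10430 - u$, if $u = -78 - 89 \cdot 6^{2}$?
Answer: $-7148$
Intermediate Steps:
$u = -3282$ ($u = -78 - 3204 = -3282$)
$-10430 - u = -10430 - -3282 = -10430 + 3282 = -7148$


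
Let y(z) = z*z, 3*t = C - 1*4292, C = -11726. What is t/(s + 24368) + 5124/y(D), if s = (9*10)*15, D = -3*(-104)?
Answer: -16165543/104312208 ≈ -0.15497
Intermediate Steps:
D = 312
t = -16018/3 (t = (-11726 - 1*4292)/3 = (-11726 - 4292)/3 = (⅓)*(-16018) = -16018/3 ≈ -5339.3)
s = 1350 (s = 90*15 = 1350)
y(z) = z²
t/(s + 24368) + 5124/y(D) = -16018/(3*(1350 + 24368)) + 5124/(312²) = -16018/3/25718 + 5124/97344 = -16018/3*1/25718 + 5124*(1/97344) = -8009/38577 + 427/8112 = -16165543/104312208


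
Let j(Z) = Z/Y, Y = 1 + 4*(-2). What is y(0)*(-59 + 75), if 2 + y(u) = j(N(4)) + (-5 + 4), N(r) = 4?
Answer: -400/7 ≈ -57.143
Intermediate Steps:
Y = -7 (Y = 1 - 8 = -7)
j(Z) = -Z/7 (j(Z) = Z/(-7) = Z*(-⅐) = -Z/7)
y(u) = -25/7 (y(u) = -2 + (-⅐*4 + (-5 + 4)) = -2 + (-4/7 - 1) = -2 - 11/7 = -25/7)
y(0)*(-59 + 75) = -25*(-59 + 75)/7 = -25/7*16 = -400/7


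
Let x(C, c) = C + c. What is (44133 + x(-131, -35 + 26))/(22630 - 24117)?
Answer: -43993/1487 ≈ -29.585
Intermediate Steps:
(44133 + x(-131, -35 + 26))/(22630 - 24117) = (44133 + (-131 + (-35 + 26)))/(22630 - 24117) = (44133 + (-131 - 9))/(-1487) = (44133 - 140)*(-1/1487) = 43993*(-1/1487) = -43993/1487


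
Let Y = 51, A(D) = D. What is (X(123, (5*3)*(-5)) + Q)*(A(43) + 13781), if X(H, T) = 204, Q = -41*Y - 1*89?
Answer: -27316224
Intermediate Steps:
Q = -2180 (Q = -41*51 - 1*89 = -2091 - 89 = -2180)
(X(123, (5*3)*(-5)) + Q)*(A(43) + 13781) = (204 - 2180)*(43 + 13781) = -1976*13824 = -27316224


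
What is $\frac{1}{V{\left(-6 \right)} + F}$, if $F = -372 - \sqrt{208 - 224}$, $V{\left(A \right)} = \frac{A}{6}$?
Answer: $- \frac{373}{139145} + \frac{4 i}{139145} \approx -0.0026807 + 2.8747 \cdot 10^{-5} i$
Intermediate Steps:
$V{\left(A \right)} = \frac{A}{6}$ ($V{\left(A \right)} = A \frac{1}{6} = \frac{A}{6}$)
$F = -372 - 4 i$ ($F = -372 - \sqrt{-16} = -372 - 4 i \approx -372.0 - 4.0 i$)
$\frac{1}{V{\left(-6 \right)} + F} = \frac{1}{\frac{1}{6} \left(-6\right) - \left(372 + 4 i\right)} = \frac{1}{-1 - \left(372 + 4 i\right)} = \frac{1}{-373 - 4 i} = \frac{-373 + 4 i}{139145}$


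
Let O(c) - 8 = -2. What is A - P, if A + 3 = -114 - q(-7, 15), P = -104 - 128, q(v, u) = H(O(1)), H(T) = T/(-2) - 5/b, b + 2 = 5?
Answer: 359/3 ≈ 119.67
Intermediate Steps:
b = 3 (b = -2 + 5 = 3)
O(c) = 6 (O(c) = 8 - 2 = 6)
H(T) = -5/3 - T/2 (H(T) = T/(-2) - 5/3 = T*(-½) - 5*⅓ = -T/2 - 5/3 = -5/3 - T/2)
q(v, u) = -14/3 (q(v, u) = -5/3 - ½*6 = -5/3 - 3 = -14/3)
P = -232
A = -337/3 (A = -3 + (-114 - 1*(-14/3)) = -3 + (-114 + 14/3) = -3 - 328/3 = -337/3 ≈ -112.33)
A - P = -337/3 - 1*(-232) = -337/3 + 232 = 359/3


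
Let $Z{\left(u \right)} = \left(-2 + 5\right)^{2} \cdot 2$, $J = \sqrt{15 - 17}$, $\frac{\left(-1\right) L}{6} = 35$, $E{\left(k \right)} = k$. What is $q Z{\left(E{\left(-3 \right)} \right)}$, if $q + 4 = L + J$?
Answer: $-3852 + 18 i \sqrt{2} \approx -3852.0 + 25.456 i$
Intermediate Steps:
$L = -210$ ($L = \left(-6\right) 35 = -210$)
$J = i \sqrt{2}$ ($J = \sqrt{-2} = i \sqrt{2} \approx 1.4142 i$)
$Z{\left(u \right)} = 18$ ($Z{\left(u \right)} = 3^{2} \cdot 2 = 9 \cdot 2 = 18$)
$q = -214 + i \sqrt{2}$ ($q = -4 - \left(210 - i \sqrt{2}\right) = -214 + i \sqrt{2} \approx -214.0 + 1.4142 i$)
$q Z{\left(E{\left(-3 \right)} \right)} = \left(-214 + i \sqrt{2}\right) 18 = -3852 + 18 i \sqrt{2}$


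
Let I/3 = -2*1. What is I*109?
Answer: -654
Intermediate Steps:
I = -6 (I = 3*(-2*1) = 3*(-2) = -6)
I*109 = -6*109 = -654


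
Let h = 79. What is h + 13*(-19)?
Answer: -168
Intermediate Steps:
h + 13*(-19) = 79 + 13*(-19) = 79 - 247 = -168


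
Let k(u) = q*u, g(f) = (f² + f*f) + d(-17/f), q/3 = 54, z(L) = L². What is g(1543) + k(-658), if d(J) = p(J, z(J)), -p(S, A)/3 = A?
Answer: 11083094940731/2380849 ≈ 4.6551e+6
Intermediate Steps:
p(S, A) = -3*A
q = 162 (q = 3*54 = 162)
d(J) = -3*J²
g(f) = -867/f² + 2*f² (g(f) = (f² + f*f) - 3*289/f² = (f² + f²) - 867/f² = 2*f² - 867/f² = -867/f² + 2*f²)
k(u) = 162*u
g(1543) + k(-658) = (-867 + 2*1543⁴)/1543² + 162*(-658) = (-867 + 2*5668441960801)/2380849 - 106596 = (-867 + 11336883921602)/2380849 - 106596 = (1/2380849)*11336883920735 - 106596 = 11336883920735/2380849 - 106596 = 11083094940731/2380849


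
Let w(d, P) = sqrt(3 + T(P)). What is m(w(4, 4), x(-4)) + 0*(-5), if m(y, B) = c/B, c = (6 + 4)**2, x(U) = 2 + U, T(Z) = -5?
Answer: -50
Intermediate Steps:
w(d, P) = I*sqrt(2) (w(d, P) = sqrt(3 - 5) = sqrt(-2) = I*sqrt(2))
c = 100 (c = 10**2 = 100)
m(y, B) = 100/B
m(w(4, 4), x(-4)) + 0*(-5) = 100/(2 - 4) + 0*(-5) = 100/(-2) + 0 = 100*(-1/2) + 0 = -50 + 0 = -50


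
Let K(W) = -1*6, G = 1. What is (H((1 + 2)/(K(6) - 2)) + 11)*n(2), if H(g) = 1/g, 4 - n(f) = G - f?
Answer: 125/3 ≈ 41.667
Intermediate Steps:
n(f) = 3 + f (n(f) = 4 - (1 - f) = 4 + (-1 + f) = 3 + f)
K(W) = -6
(H((1 + 2)/(K(6) - 2)) + 11)*n(2) = (1/((1 + 2)/(-6 - 2)) + 11)*(3 + 2) = (1/(3/(-8)) + 11)*5 = (1/(3*(-⅛)) + 11)*5 = (1/(-3/8) + 11)*5 = (-8/3 + 11)*5 = (25/3)*5 = 125/3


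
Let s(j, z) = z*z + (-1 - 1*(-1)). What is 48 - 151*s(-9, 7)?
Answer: -7351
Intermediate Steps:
s(j, z) = z² (s(j, z) = z² + (-1 + 1) = z² + 0 = z²)
48 - 151*s(-9, 7) = 48 - 151*7² = 48 - 151*49 = 48 - 7399 = -7351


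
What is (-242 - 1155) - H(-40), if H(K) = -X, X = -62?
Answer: -1459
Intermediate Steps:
H(K) = 62 (H(K) = -1*(-62) = 62)
(-242 - 1155) - H(-40) = (-242 - 1155) - 1*62 = -1397 - 62 = -1459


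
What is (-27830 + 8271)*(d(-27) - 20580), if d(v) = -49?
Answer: 403482611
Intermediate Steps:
(-27830 + 8271)*(d(-27) - 20580) = (-27830 + 8271)*(-49 - 20580) = -19559*(-20629) = 403482611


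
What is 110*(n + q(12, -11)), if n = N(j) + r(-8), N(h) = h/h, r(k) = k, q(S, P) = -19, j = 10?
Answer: -2860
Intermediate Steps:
N(h) = 1
n = -7 (n = 1 - 8 = -7)
110*(n + q(12, -11)) = 110*(-7 - 19) = 110*(-26) = -2860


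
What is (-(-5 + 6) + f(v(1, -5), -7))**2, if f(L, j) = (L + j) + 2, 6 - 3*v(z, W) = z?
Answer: 169/9 ≈ 18.778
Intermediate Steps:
v(z, W) = 2 - z/3
f(L, j) = 2 + L + j
(-(-5 + 6) + f(v(1, -5), -7))**2 = (-(-5 + 6) + (2 + (2 - 1/3*1) - 7))**2 = (-1*1 + (2 + (2 - 1/3) - 7))**2 = (-1 + (2 + 5/3 - 7))**2 = (-1 - 10/3)**2 = (-13/3)**2 = 169/9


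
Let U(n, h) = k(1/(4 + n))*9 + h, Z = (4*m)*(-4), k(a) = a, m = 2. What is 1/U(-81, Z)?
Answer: -77/2473 ≈ -0.031136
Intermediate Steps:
Z = -32 (Z = (4*2)*(-4) = 8*(-4) = -32)
U(n, h) = h + 9/(4 + n) (U(n, h) = 9/(4 + n) + h = h + 9/(4 + n))
1/U(-81, Z) = 1/((9 - 32*(4 - 81))/(4 - 81)) = 1/((9 - 32*(-77))/(-77)) = 1/(-(9 + 2464)/77) = 1/(-1/77*2473) = 1/(-2473/77) = -77/2473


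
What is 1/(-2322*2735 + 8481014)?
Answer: 1/2130344 ≈ 4.6941e-7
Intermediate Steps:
1/(-2322*2735 + 8481014) = 1/(-6350670 + 8481014) = 1/2130344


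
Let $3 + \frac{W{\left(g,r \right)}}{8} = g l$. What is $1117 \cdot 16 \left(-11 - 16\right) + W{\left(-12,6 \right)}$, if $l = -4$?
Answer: $-482184$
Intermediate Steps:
$W{\left(g,r \right)} = -24 - 32 g$ ($W{\left(g,r \right)} = -24 + 8 g \left(-4\right) = -24 + 8 \left(- 4 g\right) = -24 - 32 g$)
$1117 \cdot 16 \left(-11 - 16\right) + W{\left(-12,6 \right)} = 1117 \cdot 16 \left(-11 - 16\right) - -360 = 1117 \cdot 16 \left(-27\right) + \left(-24 + 384\right) = 1117 \left(-432\right) + 360 = -482544 + 360 = -482184$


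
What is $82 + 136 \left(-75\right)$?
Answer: $-10118$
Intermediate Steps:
$82 + 136 \left(-75\right) = 82 - 10200 = -10118$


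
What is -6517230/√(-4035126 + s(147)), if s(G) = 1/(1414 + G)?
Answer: 1303446*I*√9832476260285/1259766337 ≈ 3244.4*I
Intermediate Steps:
-6517230/√(-4035126 + s(147)) = -6517230/√(-4035126 + 1/(1414 + 147)) = -6517230/√(-4035126 + 1/1561) = -6517230*(-I*√9832476260285/6298831685) = -(-1303446)*I*√9832476260285/1259766337 = 1303446*I*√9832476260285/1259766337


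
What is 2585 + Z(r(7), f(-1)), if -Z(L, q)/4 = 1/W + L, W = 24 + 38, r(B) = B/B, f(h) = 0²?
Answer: 80009/31 ≈ 2580.9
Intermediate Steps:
f(h) = 0
r(B) = 1
W = 62
Z(L, q) = -2/31 - 4*L (Z(L, q) = -4*(1/62 + L) = -2/31 - 4*L)
2585 + Z(r(7), f(-1)) = 2585 + (-2/31 - 4*1) = 2585 + (-2/31 - 4) = 2585 - 126/31 = 80009/31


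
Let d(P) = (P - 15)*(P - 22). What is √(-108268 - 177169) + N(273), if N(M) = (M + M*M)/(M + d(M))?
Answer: 24934/21677 + I*√285437 ≈ 1.1503 + 534.26*I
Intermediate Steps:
d(P) = (-22 + P)*(-15 + P) (d(P) = (-15 + P)*(-22 + P) = (-22 + P)*(-15 + P))
N(M) = (M + M²)/(330 + M² - 36*M) (N(M) = (M + M*M)/(M + (330 + M² - 37*M)) = (M + M²)/(330 + M² - 36*M))
√(-108268 - 177169) + N(273) = √(-108268 - 177169) + 273*(1 + 273)/(330 + 273² - 36*273) = √(-285437) + 273*274/(330 + 74529 - 9828) = I*√285437 + 273*274/65031 = I*√285437 + 273*(1/65031)*274 = I*√285437 + 24934/21677 = 24934/21677 + I*√285437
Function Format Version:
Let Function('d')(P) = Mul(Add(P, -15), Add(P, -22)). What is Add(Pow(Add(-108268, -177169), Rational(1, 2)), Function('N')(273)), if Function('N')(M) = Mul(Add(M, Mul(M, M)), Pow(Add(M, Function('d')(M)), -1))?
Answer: Add(Rational(24934, 21677), Mul(I, Pow(285437, Rational(1, 2)))) ≈ Add(1.1503, Mul(534.26, I))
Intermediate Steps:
Function('d')(P) = Mul(Add(-22, P), Add(-15, P)) (Function('d')(P) = Mul(Add(-15, P), Add(-22, P)) = Mul(Add(-22, P), Add(-15, P)))
Function('N')(M) = Mul(Pow(Add(330, Pow(M, 2), Mul(-36, M)), -1), Add(M, Pow(M, 2))) (Function('N')(M) = Mul(Add(M, Mul(M, M)), Pow(Add(M, Add(330, Pow(M, 2), Mul(-37, M))), -1)) = Mul(Add(M, Pow(M, 2)), Pow(Add(330, Pow(M, 2), Mul(-36, M)), -1)) = Mul(Pow(Add(330, Pow(M, 2), Mul(-36, M)), -1), Add(M, Pow(M, 2))))
Add(Pow(Add(-108268, -177169), Rational(1, 2)), Function('N')(273)) = Add(Pow(Add(-108268, -177169), Rational(1, 2)), Mul(273, Pow(Add(330, Pow(273, 2), Mul(-36, 273)), -1), Add(1, 273))) = Add(Pow(-285437, Rational(1, 2)), Mul(273, Pow(Add(330, 74529, -9828), -1), 274)) = Add(Mul(I, Pow(285437, Rational(1, 2))), Mul(273, Pow(65031, -1), 274)) = Add(Mul(I, Pow(285437, Rational(1, 2))), Mul(273, Rational(1, 65031), 274)) = Add(Mul(I, Pow(285437, Rational(1, 2))), Rational(24934, 21677)) = Add(Rational(24934, 21677), Mul(I, Pow(285437, Rational(1, 2))))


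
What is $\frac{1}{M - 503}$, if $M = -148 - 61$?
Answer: $- \frac{1}{712} \approx -0.0014045$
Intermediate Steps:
$M = -209$
$\frac{1}{M - 503} = \frac{1}{-209 - 503} = \frac{1}{-712} = - \frac{1}{712}$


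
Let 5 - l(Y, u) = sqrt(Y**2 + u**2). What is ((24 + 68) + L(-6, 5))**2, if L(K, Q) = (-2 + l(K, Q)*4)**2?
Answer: 3202560 - 400896*sqrt(61) ≈ 71462.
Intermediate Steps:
l(Y, u) = 5 - sqrt(Y**2 + u**2)
L(K, Q) = (18 - 4*sqrt(K**2 + Q**2))**2 (L(K, Q) = (-2 + (5 - sqrt(K**2 + Q**2))*4)**2 = (-2 + (20 - 4*sqrt(K**2 + Q**2)))**2 = (18 - 4*sqrt(K**2 + Q**2))**2)
((24 + 68) + L(-6, 5))**2 = ((24 + 68) + 4*(-9 + 2*sqrt((-6)**2 + 5**2))**2)**2 = (92 + 4*(-9 + 2*sqrt(36 + 25))**2)**2 = (92 + 4*(-9 + 2*sqrt(61))**2)**2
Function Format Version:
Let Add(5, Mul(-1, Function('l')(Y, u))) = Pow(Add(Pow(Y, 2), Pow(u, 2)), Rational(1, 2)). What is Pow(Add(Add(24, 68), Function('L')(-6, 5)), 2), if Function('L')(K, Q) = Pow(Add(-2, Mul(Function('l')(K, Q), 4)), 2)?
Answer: Add(3202560, Mul(-400896, Pow(61, Rational(1, 2)))) ≈ 71462.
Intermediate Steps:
Function('l')(Y, u) = Add(5, Mul(-1, Pow(Add(Pow(Y, 2), Pow(u, 2)), Rational(1, 2))))
Function('L')(K, Q) = Pow(Add(18, Mul(-4, Pow(Add(Pow(K, 2), Pow(Q, 2)), Rational(1, 2)))), 2) (Function('L')(K, Q) = Pow(Add(-2, Mul(Add(5, Mul(-1, Pow(Add(Pow(K, 2), Pow(Q, 2)), Rational(1, 2)))), 4)), 2) = Pow(Add(-2, Add(20, Mul(-4, Pow(Add(Pow(K, 2), Pow(Q, 2)), Rational(1, 2))))), 2) = Pow(Add(18, Mul(-4, Pow(Add(Pow(K, 2), Pow(Q, 2)), Rational(1, 2)))), 2))
Pow(Add(Add(24, 68), Function('L')(-6, 5)), 2) = Pow(Add(Add(24, 68), Mul(4, Pow(Add(-9, Mul(2, Pow(Add(Pow(-6, 2), Pow(5, 2)), Rational(1, 2)))), 2))), 2) = Pow(Add(92, Mul(4, Pow(Add(-9, Mul(2, Pow(Add(36, 25), Rational(1, 2)))), 2))), 2) = Pow(Add(92, Mul(4, Pow(Add(-9, Mul(2, Pow(61, Rational(1, 2)))), 2))), 2)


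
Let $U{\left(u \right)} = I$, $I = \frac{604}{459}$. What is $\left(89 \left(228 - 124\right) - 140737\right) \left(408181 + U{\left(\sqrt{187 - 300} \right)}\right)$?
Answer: $- \frac{2737079172947}{51} \approx -5.3668 \cdot 10^{10}$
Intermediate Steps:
$I = \frac{604}{459}$ ($I = 604 \cdot \frac{1}{459} = \frac{604}{459} \approx 1.3159$)
$U{\left(u \right)} = \frac{604}{459}$
$\left(89 \left(228 - 124\right) - 140737\right) \left(408181 + U{\left(\sqrt{187 - 300} \right)}\right) = \left(89 \left(228 - 124\right) - 140737\right) \left(408181 + \frac{604}{459}\right) = \left(89 \cdot 104 - 140737\right) \frac{187355683}{459} = \left(9256 - 140737\right) \frac{187355683}{459} = \left(-131481\right) \frac{187355683}{459} = - \frac{2737079172947}{51}$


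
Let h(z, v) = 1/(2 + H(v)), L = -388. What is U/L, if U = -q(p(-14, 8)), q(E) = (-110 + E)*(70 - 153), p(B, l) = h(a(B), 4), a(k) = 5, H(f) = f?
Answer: 54697/2328 ≈ 23.495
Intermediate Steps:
h(z, v) = 1/(2 + v)
p(B, l) = ⅙ (p(B, l) = 1/(2 + 4) = 1/6 = ⅙)
q(E) = 9130 - 83*E (q(E) = (-110 + E)*(-83) = 9130 - 83*E)
U = -54697/6 (U = -(9130 - 83*⅙) = -(9130 - 83/6) = -1*54697/6 = -54697/6 ≈ -9116.2)
U/L = -54697/6/(-388) = -54697/6*(-1/388) = 54697/2328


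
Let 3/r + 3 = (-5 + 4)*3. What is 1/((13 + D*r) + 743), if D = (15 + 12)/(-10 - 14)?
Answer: 16/12105 ≈ 0.0013218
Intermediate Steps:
r = -½ (r = 3/(-3 + (-5 + 4)*3) = 3/(-3 - 1*3) = 3/(-3 - 3) = 3/(-6) = 3*(-⅙) = -½ ≈ -0.50000)
D = -9/8 (D = 27/(-24) = 27*(-1/24) = -9/8 ≈ -1.1250)
1/((13 + D*r) + 743) = 1/((13 - 9/8*(-½)) + 743) = 1/((13 + 9/16) + 743) = 1/(217/16 + 743) = 1/(12105/16) = 16/12105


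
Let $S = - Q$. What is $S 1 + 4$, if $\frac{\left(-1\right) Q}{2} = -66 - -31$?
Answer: $-66$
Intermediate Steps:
$Q = 70$ ($Q = - 2 \left(-66 - -31\right) = - 2 \left(-66 + 31\right) = \left(-2\right) \left(-35\right) = 70$)
$S = -70$ ($S = \left(-1\right) 70 = -70$)
$S 1 + 4 = \left(-70\right) 1 + 4 = -70 + 4 = -66$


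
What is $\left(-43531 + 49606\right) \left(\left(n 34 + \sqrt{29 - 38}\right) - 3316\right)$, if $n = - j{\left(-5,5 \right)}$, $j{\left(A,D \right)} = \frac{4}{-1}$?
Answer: $-19318500 + 18225 i \approx -1.9318 \cdot 10^{7} + 18225.0 i$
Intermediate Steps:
$j{\left(A,D \right)} = -4$ ($j{\left(A,D \right)} = 4 \left(-1\right) = -4$)
$n = 4$ ($n = \left(-1\right) \left(-4\right) = 4$)
$\left(-43531 + 49606\right) \left(\left(n 34 + \sqrt{29 - 38}\right) - 3316\right) = \left(-43531 + 49606\right) \left(\left(4 \cdot 34 + \sqrt{29 - 38}\right) - 3316\right) = 6075 \left(\left(136 + \sqrt{-9}\right) - 3316\right) = 6075 \left(\left(136 + 3 i\right) - 3316\right) = 6075 \left(-3180 + 3 i\right) = -19318500 + 18225 i$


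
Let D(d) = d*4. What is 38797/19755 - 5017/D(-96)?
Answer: 38002961/2528640 ≈ 15.029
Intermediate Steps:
D(d) = 4*d
38797/19755 - 5017/D(-96) = 38797/19755 - 5017/(4*(-96)) = 38797*(1/19755) - 5017/(-384) = 38797/19755 - 5017*(-1/384) = 38797/19755 + 5017/384 = 38002961/2528640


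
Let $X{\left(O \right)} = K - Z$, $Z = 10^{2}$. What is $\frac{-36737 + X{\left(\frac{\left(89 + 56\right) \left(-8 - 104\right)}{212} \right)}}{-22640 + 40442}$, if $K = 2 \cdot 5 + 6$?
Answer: $- \frac{36821}{17802} \approx -2.0684$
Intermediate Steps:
$K = 16$ ($K = 10 + 6 = 16$)
$Z = 100$
$X{\left(O \right)} = -84$ ($X{\left(O \right)} = 16 - 100 = -84$)
$\frac{-36737 + X{\left(\frac{\left(89 + 56\right) \left(-8 - 104\right)}{212} \right)}}{-22640 + 40442} = \frac{-36737 - 84}{-22640 + 40442} = - \frac{36821}{17802}$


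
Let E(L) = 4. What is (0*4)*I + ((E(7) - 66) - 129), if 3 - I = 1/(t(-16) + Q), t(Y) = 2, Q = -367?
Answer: -191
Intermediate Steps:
I = 1096/365 (I = 3 - 1/(2 - 367) = 3 - 1/(-365) = 3 - 1*(-1/365) = 3 + 1/365 = 1096/365 ≈ 3.0027)
(0*4)*I + ((E(7) - 66) - 129) = (0*4)*(1096/365) + ((4 - 66) - 129) = 0*(1096/365) + (-62 - 129) = 0 - 191 = -191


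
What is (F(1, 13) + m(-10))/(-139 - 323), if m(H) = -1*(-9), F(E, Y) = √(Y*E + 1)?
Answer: -3/154 - √14/462 ≈ -0.027579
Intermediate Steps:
F(E, Y) = √(1 + E*Y) (F(E, Y) = √(E*Y + 1) = √(1 + E*Y))
m(H) = 9
(F(1, 13) + m(-10))/(-139 - 323) = (√(1 + 1*13) + 9)/(-139 - 323) = (√(1 + 13) + 9)/(-462) = (√14 + 9)*(-1/462) = (9 + √14)*(-1/462) = -3/154 - √14/462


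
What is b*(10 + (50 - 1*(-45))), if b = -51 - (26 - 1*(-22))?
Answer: -10395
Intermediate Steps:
b = -99 (b = -51 - (26 + 22) = -51 - 1*48 = -51 - 48 = -99)
b*(10 + (50 - 1*(-45))) = -99*(10 + (50 - 1*(-45))) = -99*(10 + (50 + 45)) = -99*(10 + 95) = -99*105 = -10395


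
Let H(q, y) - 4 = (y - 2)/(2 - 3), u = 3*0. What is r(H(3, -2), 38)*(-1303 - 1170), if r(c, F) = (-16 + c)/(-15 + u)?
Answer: -19784/15 ≈ -1318.9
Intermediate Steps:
u = 0
H(q, y) = 6 - y (H(q, y) = 4 + (y - 2)/(2 - 3) = 4 + (-2 + y)/(-1) = 4 + (-2 + y)*(-1) = 4 + (2 - y) = 6 - y)
r(c, F) = 16/15 - c/15 (r(c, F) = (-16 + c)/(-15 + 0) = (-16 + c)/(-15) = (-16 + c)*(-1/15) = 16/15 - c/15)
r(H(3, -2), 38)*(-1303 - 1170) = (16/15 - (6 - 1*(-2))/15)*(-1303 - 1170) = (16/15 - (6 + 2)/15)*(-2473) = (16/15 - 1/15*8)*(-2473) = (16/15 - 8/15)*(-2473) = (8/15)*(-2473) = -19784/15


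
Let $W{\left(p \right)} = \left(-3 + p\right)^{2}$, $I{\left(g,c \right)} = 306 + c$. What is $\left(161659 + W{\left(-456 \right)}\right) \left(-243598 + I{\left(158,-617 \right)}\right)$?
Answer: $-90817077060$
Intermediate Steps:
$\left(161659 + W{\left(-456 \right)}\right) \left(-243598 + I{\left(158,-617 \right)}\right) = \left(161659 + \left(-3 - 456\right)^{2}\right) \left(-243598 + \left(306 - 617\right)\right) = \left(161659 + \left(-459\right)^{2}\right) \left(-243598 - 311\right) = \left(161659 + 210681\right) \left(-243909\right) = 372340 \left(-243909\right) = -90817077060$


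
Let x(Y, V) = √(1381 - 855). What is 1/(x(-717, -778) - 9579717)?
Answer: -9579717/91770977799563 - √526/91770977799563 ≈ -1.0439e-7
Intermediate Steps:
x(Y, V) = √526
1/(x(-717, -778) - 9579717) = 1/(√526 - 9579717) = 1/(-9579717 + √526)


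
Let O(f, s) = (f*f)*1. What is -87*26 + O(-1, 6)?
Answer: -2261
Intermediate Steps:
O(f, s) = f**2 (O(f, s) = f**2*1 = f**2)
-87*26 + O(-1, 6) = -87*26 + (-1)**2 = -2262 + 1 = -2261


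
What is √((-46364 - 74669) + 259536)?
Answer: √138503 ≈ 372.16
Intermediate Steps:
√((-46364 - 74669) + 259536) = √(-121033 + 259536) = √138503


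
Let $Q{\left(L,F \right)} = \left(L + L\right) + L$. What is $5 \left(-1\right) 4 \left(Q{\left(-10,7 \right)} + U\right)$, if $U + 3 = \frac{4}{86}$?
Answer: $\frac{28340}{43} \approx 659.07$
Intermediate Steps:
$U = - \frac{127}{43}$ ($U = -3 + \frac{4}{86} = -3 + 4 \cdot \frac{1}{86} = -3 + \frac{2}{43} = - \frac{127}{43} \approx -2.9535$)
$Q{\left(L,F \right)} = 3 L$ ($Q{\left(L,F \right)} = 2 L + L = 3 L$)
$5 \left(-1\right) 4 \left(Q{\left(-10,7 \right)} + U\right) = 5 \left(-1\right) 4 \left(3 \left(-10\right) - \frac{127}{43}\right) = \left(-5\right) 4 \left(-30 - \frac{127}{43}\right) = \left(-20\right) \left(- \frac{1417}{43}\right) = \frac{28340}{43}$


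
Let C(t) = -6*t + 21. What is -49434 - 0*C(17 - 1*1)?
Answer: -49434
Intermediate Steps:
C(t) = 21 - 6*t
-49434 - 0*C(17 - 1*1) = -49434 - 0*(21 - 6*(17 - 1*1)) = -49434 - 0*(21 - 6*(17 - 1)) = -49434 - 0*(21 - 6*16) = -49434 - 0*(21 - 96) = -49434 - 0*(-75) = -49434 - 1*0 = -49434 + 0 = -49434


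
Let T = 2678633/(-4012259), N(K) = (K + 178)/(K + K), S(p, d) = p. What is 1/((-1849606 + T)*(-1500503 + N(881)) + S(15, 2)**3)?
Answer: 7069600358/19620539322099018382499 ≈ 3.6032e-13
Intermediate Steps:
N(K) = (178 + K)/(2*K) (N(K) = (178 + K)/((2*K)) = (178 + K)*(1/(2*K)) = (178 + K)/(2*K))
T = -2678633/4012259 (T = 2678633*(-1/4012259) = -2678633/4012259 ≈ -0.66761)
1/((-1849606 + T)*(-1500503 + N(881)) + S(15, 2)**3) = 1/((-1849606 - 2678633/4012259)*(-1500503 + (1/2)*(178 + 881)/881) + 15**3) = 1/(-7421100998587*(-1500503 + (1/2)*(1/881)*1059)/4012259 + 3375) = 1/(-7421100998587*(-1500503 + 1059/1762)/4012259 + 3375) = 1/(-7421100998587/4012259*(-2643885227/1762) + 3375) = 1/(19620539298239117174249/7069600358 + 3375) = 1/(19620539322099018382499/7069600358) = 7069600358/19620539322099018382499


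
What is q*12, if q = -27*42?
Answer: -13608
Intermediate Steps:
q = -1134
q*12 = -1134*12 = -13608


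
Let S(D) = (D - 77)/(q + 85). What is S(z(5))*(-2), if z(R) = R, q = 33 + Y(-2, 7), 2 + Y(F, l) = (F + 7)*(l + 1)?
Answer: 12/13 ≈ 0.92308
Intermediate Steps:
Y(F, l) = -2 + (1 + l)*(7 + F) (Y(F, l) = -2 + (F + 7)*(l + 1) = -2 + (7 + F)*(1 + l) = -2 + (1 + l)*(7 + F))
q = 71 (q = 33 + (5 - 2 + 7*7 - 2*7) = 33 + (5 - 2 + 49 - 14) = 33 + 38 = 71)
S(D) = -77/156 + D/156 (S(D) = (D - 77)/(71 + 85) = (-77 + D)/156 = (-77 + D)*(1/156) = -77/156 + D/156)
S(z(5))*(-2) = (-77/156 + (1/156)*5)*(-2) = (-77/156 + 5/156)*(-2) = -6/13*(-2) = 12/13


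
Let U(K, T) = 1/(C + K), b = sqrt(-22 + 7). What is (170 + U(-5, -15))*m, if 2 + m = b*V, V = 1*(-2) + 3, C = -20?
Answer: -8498/25 + 4249*I*sqrt(15)/25 ≈ -339.92 + 658.25*I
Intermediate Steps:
V = 1 (V = -2 + 3 = 1)
b = I*sqrt(15) (b = sqrt(-15) = I*sqrt(15) ≈ 3.873*I)
U(K, T) = 1/(-20 + K)
m = -2 + I*sqrt(15) (m = -2 + (I*sqrt(15))*1 = -2 + I*sqrt(15) ≈ -2.0 + 3.873*I)
(170 + U(-5, -15))*m = (170 + 1/(-20 - 5))*(-2 + I*sqrt(15)) = (170 + 1/(-25))*(-2 + I*sqrt(15)) = (170 - 1/25)*(-2 + I*sqrt(15)) = 4249*(-2 + I*sqrt(15))/25 = -8498/25 + 4249*I*sqrt(15)/25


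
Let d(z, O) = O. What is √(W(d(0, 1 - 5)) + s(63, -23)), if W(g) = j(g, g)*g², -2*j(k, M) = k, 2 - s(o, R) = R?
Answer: √57 ≈ 7.5498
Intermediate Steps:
s(o, R) = 2 - R
j(k, M) = -k/2
W(g) = -g³/2 (W(g) = (-g/2)*g² = -g³/2)
√(W(d(0, 1 - 5)) + s(63, -23)) = √(-(1 - 5)³/2 + (2 - 1*(-23))) = √(-½*(-4)³ + (2 + 23)) = √(-½*(-64) + 25) = √(32 + 25) = √57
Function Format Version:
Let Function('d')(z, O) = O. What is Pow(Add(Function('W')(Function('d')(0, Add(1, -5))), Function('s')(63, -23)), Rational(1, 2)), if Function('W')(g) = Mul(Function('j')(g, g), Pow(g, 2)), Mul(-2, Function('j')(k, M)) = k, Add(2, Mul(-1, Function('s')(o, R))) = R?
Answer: Pow(57, Rational(1, 2)) ≈ 7.5498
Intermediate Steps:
Function('s')(o, R) = Add(2, Mul(-1, R))
Function('j')(k, M) = Mul(Rational(-1, 2), k)
Function('W')(g) = Mul(Rational(-1, 2), Pow(g, 3)) (Function('W')(g) = Mul(Mul(Rational(-1, 2), g), Pow(g, 2)) = Mul(Rational(-1, 2), Pow(g, 3)))
Pow(Add(Function('W')(Function('d')(0, Add(1, -5))), Function('s')(63, -23)), Rational(1, 2)) = Pow(Add(Mul(Rational(-1, 2), Pow(Add(1, -5), 3)), Add(2, Mul(-1, -23))), Rational(1, 2)) = Pow(Add(Mul(Rational(-1, 2), Pow(-4, 3)), Add(2, 23)), Rational(1, 2)) = Pow(Add(Mul(Rational(-1, 2), -64), 25), Rational(1, 2)) = Pow(Add(32, 25), Rational(1, 2)) = Pow(57, Rational(1, 2))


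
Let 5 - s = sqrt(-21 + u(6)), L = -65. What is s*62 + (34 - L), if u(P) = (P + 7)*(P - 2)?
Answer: 409 - 62*sqrt(31) ≈ 63.799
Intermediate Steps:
u(P) = (-2 + P)*(7 + P) (u(P) = (7 + P)*(-2 + P) = (-2 + P)*(7 + P))
s = 5 - sqrt(31) (s = 5 - sqrt(-21 + (-14 + 6**2 + 5*6)) = 5 - sqrt(-21 + (-14 + 36 + 30)) = 5 - sqrt(-21 + 52) = 5 - sqrt(31) ≈ -0.56776)
s*62 + (34 - L) = (5 - sqrt(31))*62 + (34 - 1*(-65)) = (310 - 62*sqrt(31)) + (34 + 65) = (310 - 62*sqrt(31)) + 99 = 409 - 62*sqrt(31)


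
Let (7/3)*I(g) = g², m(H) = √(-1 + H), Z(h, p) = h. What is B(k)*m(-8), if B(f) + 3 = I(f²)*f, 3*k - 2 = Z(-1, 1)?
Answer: -1700*I/189 ≈ -8.9947*I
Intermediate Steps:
k = ⅓ (k = ⅔ + (⅓)*(-1) = ⅔ - ⅓ = ⅓ ≈ 0.33333)
I(g) = 3*g²/7
B(f) = -3 + 3*f⁵/7 (B(f) = -3 + (3*(f²)²/7)*f = -3 + (3*f⁴/7)*f = -3 + 3*f⁵/7)
B(k)*m(-8) = (-3 + 3*(⅓)⁵/7)*√(-1 - 8) = (-3 + (3/7)*(1/243))*√(-9) = (-3 + 1/567)*(3*I) = -1700*I/189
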